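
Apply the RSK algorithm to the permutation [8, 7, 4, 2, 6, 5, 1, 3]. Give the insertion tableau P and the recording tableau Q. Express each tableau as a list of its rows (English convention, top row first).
P = [[1, 3], [2, 5], [4, 6], [7], [8]], Q = [[1, 5], [2, 6], [3, 8], [4], [7]]

Insert each entry of the permutation into P by Schensted row insertion, recording in Q the position of each new cell.

Insert 8: appended to row 1. P = [[8]].
Insert 7: 7 bumps 8 from row 1; 8 starts row 2. P = [[7], [8]].
Insert 4: 4 bumps 7 from row 1; 7 bumps 8 from row 2; 8 starts row 3. P = [[4], [7], [8]].
Insert 2: 2 bumps 4 from row 1; 4 bumps 7 from row 2; 7 bumps 8 from row 3; 8 starts row 4. P = [[2], [4], [7], [8]].
Insert 6: appended to row 1. P = [[2, 6], [4], [7], [8]].
Insert 5: 5 bumps 6 from row 1; 6 appends to row 2. P = [[2, 5], [4, 6], [7], [8]].
Insert 1: 1 bumps 2 from row 1; 2 bumps 4 from row 2; 4 bumps 7 from row 3; 7 bumps 8 from row 4; 8 starts row 5. P = [[1, 5], [2, 6], [4], [7], [8]].
Insert 3: 3 bumps 5 from row 1; 5 bumps 6 from row 2; 6 appends to row 3. P = [[1, 3], [2, 5], [4, 6], [7], [8]].

So P = [[1, 3], [2, 5], [4, 6], [7], [8]], Q = [[1, 5], [2, 6], [3, 8], [4], [7]].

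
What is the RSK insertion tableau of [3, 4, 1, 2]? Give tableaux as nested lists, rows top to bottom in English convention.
After inserting 3: P = [[3]].
After inserting 4: P = [[3, 4]].
After inserting 1: P = [[1, 4], [3]].
After inserting 2: P = [[1, 2], [3, 4]].

So P = [[1, 2], [3, 4]].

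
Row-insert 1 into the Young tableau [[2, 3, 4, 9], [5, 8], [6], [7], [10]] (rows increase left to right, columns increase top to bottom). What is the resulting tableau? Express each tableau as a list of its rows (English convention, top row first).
In row 1, 1 replaces 2 (the leftmost entry greater than 1); 2 is bumped to row 2. In row 2, 2 replaces 5 (the leftmost entry greater than 2); 5 is bumped to row 3. In row 3, 5 replaces 6 (the leftmost entry greater than 5); 6 is bumped to row 4. In row 4, 6 replaces 7 (the leftmost entry greater than 6); 7 is bumped to row 5. In row 5, 7 replaces 10 (the leftmost entry greater than 7); 10 is bumped to row 6. 10 starts a new row 6. The new tableau is [[1, 3, 4, 9], [2, 8], [5], [6], [7], [10]].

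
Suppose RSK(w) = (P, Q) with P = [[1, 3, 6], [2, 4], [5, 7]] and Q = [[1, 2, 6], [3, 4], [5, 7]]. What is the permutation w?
Reverse the RSK construction: for i from n down to 1, find the cell of Q containing i, remove the entry at that cell from P, and reverse-bump it up through P; the value ejected from row 1 is w(i).

Step i=7: Q has 7 at row 3, column 2; remove 7 from row 3 of P and reverse-bump: 7 enters row 2 and ejects 4; 4 enters row 1 and ejects 3. So w(7) = 3. P is now [[1, 4, 6], [2, 7], [5]].
Step i=6: Q has 6 at row 1, column 3; remove that cell from P, ejecting 6. So w(6) = 6. P is now [[1, 4], [2, 7], [5]].
Step i=5: Q has 5 at row 3, column 1; remove 5 from row 3 of P and reverse-bump: 5 enters row 2 and ejects 2; 2 enters row 1 and ejects 1. So w(5) = 1. P is now [[2, 4], [5, 7]].
Step i=4: Q has 4 at row 2, column 2; remove 7 from row 2 of P and reverse-bump: 7 enters row 1 and ejects 4. So w(4) = 4. P is now [[2, 7], [5]].
Step i=3: Q has 3 at row 2, column 1; remove 5 from row 2 of P and reverse-bump: 5 enters row 1 and ejects 2. So w(3) = 2. P is now [[5, 7]].
Step i=2: Q has 2 at row 1, column 2; remove that cell from P, ejecting 7. So w(2) = 7. P is now [[5]].
Step i=1: Q has 1 at row 1, column 1; remove that cell from P, ejecting 5. So w(1) = 5. P is now [].

So w = 5 7 2 4 1 6 3.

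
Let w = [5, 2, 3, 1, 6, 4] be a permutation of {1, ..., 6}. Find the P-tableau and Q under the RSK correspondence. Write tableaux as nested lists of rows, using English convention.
P = [[1, 3, 4], [2, 6], [5]], Q = [[1, 3, 5], [2, 6], [4]]

Insert each entry of the permutation into P by Schensted row insertion, recording in Q the position of each new cell.

Insert 5: appended to row 1. P = [[5]].
Insert 2: 2 bumps 5 from row 1; 5 starts row 2. P = [[2], [5]].
Insert 3: appended to row 1. P = [[2, 3], [5]].
Insert 1: 1 bumps 2 from row 1; 2 bumps 5 from row 2; 5 starts row 3. P = [[1, 3], [2], [5]].
Insert 6: appended to row 1. P = [[1, 3, 6], [2], [5]].
Insert 4: 4 bumps 6 from row 1; 6 appends to row 2. P = [[1, 3, 4], [2, 6], [5]].

So P = [[1, 3, 4], [2, 6], [5]], Q = [[1, 3, 5], [2, 6], [4]].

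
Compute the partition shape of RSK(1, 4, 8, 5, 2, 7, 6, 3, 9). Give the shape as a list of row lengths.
[5, 2, 1, 1]

Row-insert each entry into an empty tableau.

After inserting 1: P = [[1]].
After inserting 4: P = [[1, 4]].
After inserting 8: P = [[1, 4, 8]].
After inserting 5: P = [[1, 4, 5], [8]].
After inserting 2: P = [[1, 2, 5], [4], [8]].
After inserting 7: P = [[1, 2, 5, 7], [4], [8]].
After inserting 6: P = [[1, 2, 5, 6], [4, 7], [8]].
After inserting 3: P = [[1, 2, 3, 6], [4, 5], [7], [8]].
After inserting 9: P = [[1, 2, 3, 6, 9], [4, 5], [7], [8]].

The final insertion tableau P = [[1, 2, 3, 6, 9], [4, 5], [7], [8]] has shape [5, 2, 1, 1].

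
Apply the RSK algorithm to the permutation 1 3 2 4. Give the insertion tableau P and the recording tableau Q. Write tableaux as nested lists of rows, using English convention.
P = [[1, 2, 4], [3]], Q = [[1, 2, 4], [3]]

Insert each entry of the permutation into P by Schensted row insertion, recording in Q the position of each new cell.

Insert 1: appended to row 1. P = [[1]], Q = [[1]].
Insert 3: appended to row 1. P = [[1, 3]], Q = [[1, 2]].
Insert 2: 2 bumps 3 from row 1; 3 starts row 2. P = [[1, 2], [3]], Q = [[1, 2], [3]].
Insert 4: appended to row 1. P = [[1, 2, 4], [3]], Q = [[1, 2, 4], [3]].

So P = [[1, 2, 4], [3]], Q = [[1, 2, 4], [3]].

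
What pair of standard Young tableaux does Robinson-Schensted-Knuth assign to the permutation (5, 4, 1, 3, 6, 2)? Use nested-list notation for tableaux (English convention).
P = [[1, 2, 6], [3], [4], [5]], Q = [[1, 4, 5], [2], [3], [6]]

Insert each entry of the permutation into P by Schensted row insertion, recording in Q the position of each new cell.

Insert 5: appended to row 1. P = [[5]], Q = [[1]].
Insert 4: 4 bumps 5 from row 1; 5 starts row 2. P = [[4], [5]], Q = [[1], [2]].
Insert 1: 1 bumps 4 from row 1; 4 bumps 5 from row 2; 5 starts row 3. P = [[1], [4], [5]], Q = [[1], [2], [3]].
Insert 3: appended to row 1. P = [[1, 3], [4], [5]], Q = [[1, 4], [2], [3]].
Insert 6: appended to row 1. P = [[1, 3, 6], [4], [5]], Q = [[1, 4, 5], [2], [3]].
Insert 2: 2 bumps 3 from row 1; 3 bumps 4 from row 2; 4 bumps 5 from row 3; 5 starts row 4. P = [[1, 2, 6], [3], [4], [5]], Q = [[1, 4, 5], [2], [3], [6]].

So P = [[1, 2, 6], [3], [4], [5]], Q = [[1, 4, 5], [2], [3], [6]].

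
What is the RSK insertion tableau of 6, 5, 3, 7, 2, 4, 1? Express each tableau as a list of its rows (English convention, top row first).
After inserting 6: P = [[6]].
After inserting 5: P = [[5], [6]].
After inserting 3: P = [[3], [5], [6]].
After inserting 7: P = [[3, 7], [5], [6]].
After inserting 2: P = [[2, 7], [3], [5], [6]].
After inserting 4: P = [[2, 4], [3, 7], [5], [6]].
After inserting 1: P = [[1, 4], [2, 7], [3], [5], [6]].

So P = [[1, 4], [2, 7], [3], [5], [6]].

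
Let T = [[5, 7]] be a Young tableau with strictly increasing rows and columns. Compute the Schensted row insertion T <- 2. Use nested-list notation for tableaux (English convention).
In row 1, 2 replaces 5 (the leftmost entry greater than 2); 5 is bumped to row 2. 5 starts a new row 2. The new tableau is [[2, 7], [5]].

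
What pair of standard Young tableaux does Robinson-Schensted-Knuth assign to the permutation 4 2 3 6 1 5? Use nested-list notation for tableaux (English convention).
Insert each entry of the permutation into P by Schensted row insertion, recording in Q the position of each new cell.

Insert 4: appended to row 1. P = [[4]].
Insert 2: 2 bumps 4 from row 1; 4 starts row 2. P = [[2], [4]].
Insert 3: appended to row 1. P = [[2, 3], [4]].
Insert 6: appended to row 1. P = [[2, 3, 6], [4]].
Insert 1: 1 bumps 2 from row 1; 2 bumps 4 from row 2; 4 starts row 3. P = [[1, 3, 6], [2], [4]].
Insert 5: 5 bumps 6 from row 1; 6 appends to row 2. P = [[1, 3, 5], [2, 6], [4]].

So P = [[1, 3, 5], [2, 6], [4]], Q = [[1, 3, 4], [2, 6], [5]].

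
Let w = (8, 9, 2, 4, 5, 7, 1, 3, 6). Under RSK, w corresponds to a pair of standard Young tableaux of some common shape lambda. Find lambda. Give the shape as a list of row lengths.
[4, 3, 2]

Row-insert each entry into an empty tableau.

After inserting 8: P = [[8]].
After inserting 9: P = [[8, 9]].
After inserting 2: P = [[2, 9], [8]].
After inserting 4: P = [[2, 4], [8, 9]].
After inserting 5: P = [[2, 4, 5], [8, 9]].
After inserting 7: P = [[2, 4, 5, 7], [8, 9]].
After inserting 1: P = [[1, 4, 5, 7], [2, 9], [8]].
After inserting 3: P = [[1, 3, 5, 7], [2, 4], [8, 9]].
After inserting 6: P = [[1, 3, 5, 6], [2, 4, 7], [8, 9]].

The final insertion tableau P = [[1, 3, 5, 6], [2, 4, 7], [8, 9]] has shape [4, 3, 2].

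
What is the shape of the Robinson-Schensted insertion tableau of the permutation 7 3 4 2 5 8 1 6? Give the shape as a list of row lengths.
[4, 2, 1, 1]

RSK row insertion gives P = [[1, 4, 5, 6], [2, 8], [3], [7]], which has shape [4, 2, 1, 1].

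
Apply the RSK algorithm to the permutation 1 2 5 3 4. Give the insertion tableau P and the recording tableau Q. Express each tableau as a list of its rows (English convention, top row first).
P = [[1, 2, 3, 4], [5]], Q = [[1, 2, 3, 5], [4]]

Insert each entry of the permutation into P by Schensted row insertion, recording in Q the position of each new cell.

After inserting 1: P = [[1]].
After inserting 2: P = [[1, 2]].
After inserting 5: P = [[1, 2, 5]].
After inserting 3: P = [[1, 2, 3], [5]].
After inserting 4: P = [[1, 2, 3, 4], [5]].

So P = [[1, 2, 3, 4], [5]], Q = [[1, 2, 3, 5], [4]].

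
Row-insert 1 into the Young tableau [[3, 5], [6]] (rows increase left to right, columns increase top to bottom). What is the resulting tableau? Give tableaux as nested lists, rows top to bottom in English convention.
In row 1, 1 replaces 3 (the leftmost entry greater than 1); 3 is bumped to row 2. In row 2, 3 replaces 6 (the leftmost entry greater than 3); 6 is bumped to row 3. 6 starts a new row 3. The new tableau is [[1, 5], [3], [6]].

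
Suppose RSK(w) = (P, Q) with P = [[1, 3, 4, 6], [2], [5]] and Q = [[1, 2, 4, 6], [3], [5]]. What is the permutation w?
2 5 3 4 1 6

Reverse the RSK construction: for i from n down to 1, find the cell of Q containing i, remove the entry at that cell from P, and reverse-bump it up through P; the value ejected from row 1 is w(i).

Step i=6: Q has 6 at row 1, column 4; remove that cell from P, ejecting 6. So w(6) = 6. P is now [[1, 3, 4], [2], [5]].
Step i=5: Q has 5 at row 3, column 1; remove 5 from row 3 of P and reverse-bump: 5 enters row 2 and ejects 2; 2 enters row 1 and ejects 1. So w(5) = 1. P is now [[2, 3, 4], [5]].
Step i=4: Q has 4 at row 1, column 3; remove that cell from P, ejecting 4. So w(4) = 4. P is now [[2, 3], [5]].
Step i=3: Q has 3 at row 2, column 1; remove 5 from row 2 of P and reverse-bump: 5 enters row 1 and ejects 3. So w(3) = 3. P is now [[2, 5]].
Step i=2: Q has 2 at row 1, column 2; remove that cell from P, ejecting 5. So w(2) = 5. P is now [[2]].
Step i=1: Q has 1 at row 1, column 1; remove that cell from P, ejecting 2. So w(1) = 2. P is now [].

So w = 2 5 3 4 1 6.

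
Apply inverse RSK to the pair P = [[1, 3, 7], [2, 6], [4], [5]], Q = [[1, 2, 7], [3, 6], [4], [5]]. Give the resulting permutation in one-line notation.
Reverse the RSK construction: for i from n down to 1, find the cell of Q containing i, remove the entry at that cell from P, and reverse-bump it up through P; the value ejected from row 1 is w(i).

Step i=7: Q has 7 at row 1, column 3; remove that cell from P, ejecting 7. So w(7) = 7. P is now [[1, 3], [2, 6], [4], [5]].
Step i=6: Q has 6 at row 2, column 2; remove 6 from row 2 of P and reverse-bump: 6 enters row 1 and ejects 3. So w(6) = 3. P is now [[1, 6], [2], [4], [5]].
Step i=5: Q has 5 at row 4, column 1; remove 5 from row 4 of P and reverse-bump: 5 enters row 3 and ejects 4; 4 enters row 2 and ejects 2; 2 enters row 1 and ejects 1. So w(5) = 1. P is now [[2, 6], [4], [5]].
Step i=4: Q has 4 at row 3, column 1; remove 5 from row 3 of P and reverse-bump: 5 enters row 2 and ejects 4; 4 enters row 1 and ejects 2. So w(4) = 2. P is now [[4, 6], [5]].
Step i=3: Q has 3 at row 2, column 1; remove 5 from row 2 of P and reverse-bump: 5 enters row 1 and ejects 4. So w(3) = 4. P is now [[5, 6]].
Step i=2: Q has 2 at row 1, column 2; remove that cell from P, ejecting 6. So w(2) = 6. P is now [[5]].
Step i=1: Q has 1 at row 1, column 1; remove that cell from P, ejecting 5. So w(1) = 5. P is now [].

So w = 5 6 4 2 1 3 7.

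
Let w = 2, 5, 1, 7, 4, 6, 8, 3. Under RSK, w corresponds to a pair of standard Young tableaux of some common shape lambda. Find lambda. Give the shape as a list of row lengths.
Row-insert each entry into an empty tableau.

After inserting 2: P = [[2]].
After inserting 5: P = [[2, 5]].
After inserting 1: P = [[1, 5], [2]].
After inserting 7: P = [[1, 5, 7], [2]].
After inserting 4: P = [[1, 4, 7], [2, 5]].
After inserting 6: P = [[1, 4, 6], [2, 5, 7]].
After inserting 8: P = [[1, 4, 6, 8], [2, 5, 7]].
After inserting 3: P = [[1, 3, 6, 8], [2, 4, 7], [5]].

The final insertion tableau P = [[1, 3, 6, 8], [2, 4, 7], [5]] has shape [4, 3, 1].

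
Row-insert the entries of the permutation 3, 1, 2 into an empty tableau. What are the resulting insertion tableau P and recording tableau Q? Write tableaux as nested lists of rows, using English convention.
Insert each entry of the permutation into P by Schensted row insertion, recording in Q the position of each new cell.

After inserting 3: P = [[3]].
After inserting 1: P = [[1], [3]].
After inserting 2: P = [[1, 2], [3]].

So P = [[1, 2], [3]], Q = [[1, 3], [2]].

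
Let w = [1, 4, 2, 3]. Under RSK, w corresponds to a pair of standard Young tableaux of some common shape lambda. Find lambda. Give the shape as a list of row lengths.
Row-insert each entry into an empty tableau.

After inserting 1: P = [[1]].
After inserting 4: P = [[1, 4]].
After inserting 2: P = [[1, 2], [4]].
After inserting 3: P = [[1, 2, 3], [4]].

The final insertion tableau P = [[1, 2, 3], [4]] has shape [3, 1].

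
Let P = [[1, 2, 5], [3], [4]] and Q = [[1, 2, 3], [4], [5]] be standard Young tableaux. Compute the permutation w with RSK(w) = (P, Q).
Reverse the RSK construction: for i from n down to 1, find the cell of Q containing i, remove the entry at that cell from P, and reverse-bump it up through P; the value ejected from row 1 is w(i).

Step i=5: Q has 5 at row 3, column 1; remove 4 from row 3 of P and reverse-bump: 4 enters row 2 and ejects 3; 3 enters row 1 and ejects 2. So w(5) = 2. P is now [[1, 3, 5], [4]].
Step i=4: Q has 4 at row 2, column 1; remove 4 from row 2 of P and reverse-bump: 4 enters row 1 and ejects 3. So w(4) = 3. P is now [[1, 4, 5]].
Step i=3: Q has 3 at row 1, column 3; remove that cell from P, ejecting 5. So w(3) = 5. P is now [[1, 4]].
Step i=2: Q has 2 at row 1, column 2; remove that cell from P, ejecting 4. So w(2) = 4. P is now [[1]].
Step i=1: Q has 1 at row 1, column 1; remove that cell from P, ejecting 1. So w(1) = 1. P is now [].

So w = 1 4 5 3 2.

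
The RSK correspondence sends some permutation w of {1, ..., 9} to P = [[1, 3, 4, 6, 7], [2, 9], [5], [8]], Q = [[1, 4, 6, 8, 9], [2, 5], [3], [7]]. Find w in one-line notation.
Reverse the RSK construction: for i from n down to 1, find the cell of Q containing i, remove the entry at that cell from P, and reverse-bump it up through P; the value ejected from row 1 is w(i).

Step i=9: Q has 9 at row 1, column 5; remove that cell from P, ejecting 7. So w(9) = 7. P is now [[1, 3, 4, 6], [2, 9], [5], [8]].
Step i=8: Q has 8 at row 1, column 4; remove that cell from P, ejecting 6. So w(8) = 6. P is now [[1, 3, 4], [2, 9], [5], [8]].
Step i=7: Q has 7 at row 4, column 1; remove 8 from row 4 of P and reverse-bump: 8 enters row 3 and ejects 5; 5 enters row 2 and ejects 2; 2 enters row 1 and ejects 1. So w(7) = 1. P is now [[2, 3, 4], [5, 9], [8]].
Step i=6: Q has 6 at row 1, column 3; remove that cell from P, ejecting 4. So w(6) = 4. P is now [[2, 3], [5, 9], [8]].
Step i=5: Q has 5 at row 2, column 2; remove 9 from row 2 of P and reverse-bump: 9 enters row 1 and ejects 3. So w(5) = 3. P is now [[2, 9], [5], [8]].
Step i=4: Q has 4 at row 1, column 2; remove that cell from P, ejecting 9. So w(4) = 9. P is now [[2], [5], [8]].
Step i=3: Q has 3 at row 3, column 1; remove 8 from row 3 of P and reverse-bump: 8 enters row 2 and ejects 5; 5 enters row 1 and ejects 2. So w(3) = 2. P is now [[5], [8]].
Step i=2: Q has 2 at row 2, column 1; remove 8 from row 2 of P and reverse-bump: 8 enters row 1 and ejects 5. So w(2) = 5. P is now [[8]].
Step i=1: Q has 1 at row 1, column 1; remove that cell from P, ejecting 8. So w(1) = 8. P is now [].

So w = 8 5 2 9 3 4 1 6 7.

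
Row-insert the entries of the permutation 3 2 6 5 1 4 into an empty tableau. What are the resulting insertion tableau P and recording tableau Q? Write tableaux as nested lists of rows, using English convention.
P = [[1, 4], [2, 5], [3, 6]], Q = [[1, 3], [2, 4], [5, 6]]

Insert each entry of the permutation into P by Schensted row insertion, recording in Q the position of each new cell.

Insert 3: appended to row 1. P = [[3]].
Insert 2: 2 bumps 3 from row 1; 3 starts row 2. P = [[2], [3]].
Insert 6: appended to row 1. P = [[2, 6], [3]].
Insert 5: 5 bumps 6 from row 1; 6 appends to row 2. P = [[2, 5], [3, 6]].
Insert 1: 1 bumps 2 from row 1; 2 bumps 3 from row 2; 3 starts row 3. P = [[1, 5], [2, 6], [3]].
Insert 4: 4 bumps 5 from row 1; 5 bumps 6 from row 2; 6 appends to row 3. P = [[1, 4], [2, 5], [3, 6]].

So P = [[1, 4], [2, 5], [3, 6]], Q = [[1, 3], [2, 4], [5, 6]].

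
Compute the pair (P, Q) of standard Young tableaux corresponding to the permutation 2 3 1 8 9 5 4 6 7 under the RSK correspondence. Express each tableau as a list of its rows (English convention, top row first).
P = [[1, 3, 4, 6, 7], [2, 5, 9], [8]], Q = [[1, 2, 4, 5, 9], [3, 6, 8], [7]]

Insert each entry of the permutation into P by Schensted row insertion, recording in Q the position of each new cell.

Insert 2: appended to row 1. P = [[2]].
Insert 3: appended to row 1. P = [[2, 3]].
Insert 1: 1 bumps 2 from row 1; 2 starts row 2. P = [[1, 3], [2]].
Insert 8: appended to row 1. P = [[1, 3, 8], [2]].
Insert 9: appended to row 1. P = [[1, 3, 8, 9], [2]].
Insert 5: 5 bumps 8 from row 1; 8 appends to row 2. P = [[1, 3, 5, 9], [2, 8]].
Insert 4: 4 bumps 5 from row 1; 5 bumps 8 from row 2; 8 starts row 3. P = [[1, 3, 4, 9], [2, 5], [8]].
Insert 6: 6 bumps 9 from row 1; 9 appends to row 2. P = [[1, 3, 4, 6], [2, 5, 9], [8]].
Insert 7: appended to row 1. P = [[1, 3, 4, 6, 7], [2, 5, 9], [8]].

So P = [[1, 3, 4, 6, 7], [2, 5, 9], [8]], Q = [[1, 2, 4, 5, 9], [3, 6, 8], [7]].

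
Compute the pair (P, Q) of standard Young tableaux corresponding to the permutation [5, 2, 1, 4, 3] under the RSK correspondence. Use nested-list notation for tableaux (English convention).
Insert each entry of the permutation into P by Schensted row insertion, recording in Q the position of each new cell.

Insert 5: appended to row 1. P = [[5]].
Insert 2: 2 bumps 5 from row 1; 5 starts row 2. P = [[2], [5]].
Insert 1: 1 bumps 2 from row 1; 2 bumps 5 from row 2; 5 starts row 3. P = [[1], [2], [5]].
Insert 4: appended to row 1. P = [[1, 4], [2], [5]].
Insert 3: 3 bumps 4 from row 1; 4 appends to row 2. P = [[1, 3], [2, 4], [5]].

So P = [[1, 3], [2, 4], [5]], Q = [[1, 4], [2, 5], [3]].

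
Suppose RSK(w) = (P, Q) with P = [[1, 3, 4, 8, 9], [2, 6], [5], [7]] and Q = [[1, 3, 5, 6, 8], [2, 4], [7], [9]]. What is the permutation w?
Reverse the RSK construction: for i from n down to 1, find the cell of Q containing i, remove the entry at that cell from P, and reverse-bump it up through P; the value ejected from row 1 is w(i).

Step i=9: Q has 9 at row 4, column 1; remove 7 from row 4 of P and reverse-bump: 7 enters row 3 and ejects 5; 5 enters row 2 and ejects 2; 2 enters row 1 and ejects 1. So w(9) = 1. P is now [[2, 3, 4, 8, 9], [5, 6], [7]].
Step i=8: Q has 8 at row 1, column 5; remove that cell from P, ejecting 9. So w(8) = 9. P is now [[2, 3, 4, 8], [5, 6], [7]].
Step i=7: Q has 7 at row 3, column 1; remove 7 from row 3 of P and reverse-bump: 7 enters row 2 and ejects 6; 6 enters row 1 and ejects 4. So w(7) = 4. P is now [[2, 3, 6, 8], [5, 7]].
Step i=6: Q has 6 at row 1, column 4; remove that cell from P, ejecting 8. So w(6) = 8. P is now [[2, 3, 6], [5, 7]].
Step i=5: Q has 5 at row 1, column 3; remove that cell from P, ejecting 6. So w(5) = 6. P is now [[2, 3], [5, 7]].
Step i=4: Q has 4 at row 2, column 2; remove 7 from row 2 of P and reverse-bump: 7 enters row 1 and ejects 3. So w(4) = 3. P is now [[2, 7], [5]].
Step i=3: Q has 3 at row 1, column 2; remove that cell from P, ejecting 7. So w(3) = 7. P is now [[2], [5]].
Step i=2: Q has 2 at row 2, column 1; remove 5 from row 2 of P and reverse-bump: 5 enters row 1 and ejects 2. So w(2) = 2. P is now [[5]].
Step i=1: Q has 1 at row 1, column 1; remove that cell from P, ejecting 5. So w(1) = 5. P is now [].

So w = 5 2 7 3 6 8 4 9 1.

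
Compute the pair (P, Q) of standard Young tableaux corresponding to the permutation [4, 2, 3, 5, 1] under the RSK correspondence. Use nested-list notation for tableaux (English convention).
P = [[1, 3, 5], [2], [4]], Q = [[1, 3, 4], [2], [5]]

Insert each entry of the permutation into P by Schensted row insertion, recording in Q the position of each new cell.

Insert 4: appended to row 1. P = [[4]].
Insert 2: 2 bumps 4 from row 1; 4 starts row 2. P = [[2], [4]].
Insert 3: appended to row 1. P = [[2, 3], [4]].
Insert 5: appended to row 1. P = [[2, 3, 5], [4]].
Insert 1: 1 bumps 2 from row 1; 2 bumps 4 from row 2; 4 starts row 3. P = [[1, 3, 5], [2], [4]].

So P = [[1, 3, 5], [2], [4]], Q = [[1, 3, 4], [2], [5]].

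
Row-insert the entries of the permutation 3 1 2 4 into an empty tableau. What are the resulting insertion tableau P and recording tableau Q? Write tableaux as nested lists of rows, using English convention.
Insert each entry of the permutation into P by Schensted row insertion, recording in Q the position of each new cell.

After inserting 3: P = [[3]].
After inserting 1: P = [[1], [3]].
After inserting 2: P = [[1, 2], [3]].
After inserting 4: P = [[1, 2, 4], [3]].

So P = [[1, 2, 4], [3]], Q = [[1, 3, 4], [2]].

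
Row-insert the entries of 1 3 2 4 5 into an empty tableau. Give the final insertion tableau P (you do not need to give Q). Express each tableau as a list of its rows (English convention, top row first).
P = [[1, 2, 4, 5], [3]]

Insert 1: appended to row 1. P = [[1]].
Insert 3: appended to row 1. P = [[1, 3]].
Insert 2: 2 bumps 3 from row 1; 3 starts row 2. P = [[1, 2], [3]].
Insert 4: appended to row 1. P = [[1, 2, 4], [3]].
Insert 5: appended to row 1. P = [[1, 2, 4, 5], [3]].

So P = [[1, 2, 4, 5], [3]].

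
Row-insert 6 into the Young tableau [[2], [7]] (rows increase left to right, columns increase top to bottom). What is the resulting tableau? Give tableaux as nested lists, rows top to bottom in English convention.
[[2, 6], [7]]

6 is larger than every entry of row 1, so it is appended to row 1. The new tableau is [[2, 6], [7]].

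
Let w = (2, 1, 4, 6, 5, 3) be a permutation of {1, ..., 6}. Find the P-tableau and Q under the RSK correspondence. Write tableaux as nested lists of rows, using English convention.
Insert each entry of the permutation into P by Schensted row insertion, recording in Q the position of each new cell.

Insert 2: appended to row 1. P = [[2]].
Insert 1: 1 bumps 2 from row 1; 2 starts row 2. P = [[1], [2]].
Insert 4: appended to row 1. P = [[1, 4], [2]].
Insert 6: appended to row 1. P = [[1, 4, 6], [2]].
Insert 5: 5 bumps 6 from row 1; 6 appends to row 2. P = [[1, 4, 5], [2, 6]].
Insert 3: 3 bumps 4 from row 1; 4 bumps 6 from row 2; 6 starts row 3. P = [[1, 3, 5], [2, 4], [6]].

So P = [[1, 3, 5], [2, 4], [6]], Q = [[1, 3, 4], [2, 5], [6]].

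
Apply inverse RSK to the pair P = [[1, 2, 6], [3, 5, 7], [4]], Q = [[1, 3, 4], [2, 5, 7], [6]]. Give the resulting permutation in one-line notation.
4 1 5 7 3 2 6

Reverse RSK: for i = n, n-1, ..., 1, locate i in Q, remove the corresponding corner cell from P, and reverse-bump its entry up through P; the value ejected from row 1 is w(i).

So w = 4 1 5 7 3 2 6.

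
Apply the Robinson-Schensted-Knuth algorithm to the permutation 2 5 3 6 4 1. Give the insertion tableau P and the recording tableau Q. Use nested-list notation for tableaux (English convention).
P = [[1, 3, 4], [2, 6], [5]], Q = [[1, 2, 4], [3, 5], [6]]

Insert each entry of the permutation into P by Schensted row insertion, recording in Q the position of each new cell.

Insert 2: appended to row 1. P = [[2]], Q = [[1]].
Insert 5: appended to row 1. P = [[2, 5]], Q = [[1, 2]].
Insert 3: 3 bumps 5 from row 1; 5 starts row 2. P = [[2, 3], [5]], Q = [[1, 2], [3]].
Insert 6: appended to row 1. P = [[2, 3, 6], [5]], Q = [[1, 2, 4], [3]].
Insert 4: 4 bumps 6 from row 1; 6 appends to row 2. P = [[2, 3, 4], [5, 6]], Q = [[1, 2, 4], [3, 5]].
Insert 1: 1 bumps 2 from row 1; 2 bumps 5 from row 2; 5 starts row 3. P = [[1, 3, 4], [2, 6], [5]], Q = [[1, 2, 4], [3, 5], [6]].

So P = [[1, 3, 4], [2, 6], [5]], Q = [[1, 2, 4], [3, 5], [6]].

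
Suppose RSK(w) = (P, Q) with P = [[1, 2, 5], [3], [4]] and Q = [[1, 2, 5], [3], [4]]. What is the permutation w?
1 4 3 2 5

Reverse the RSK construction: for i from n down to 1, find the cell of Q containing i, remove the entry at that cell from P, and reverse-bump it up through P; the value ejected from row 1 is w(i).

Step i=5: Q has 5 at row 1, column 3; remove that cell from P, ejecting 5. So w(5) = 5. P is now [[1, 2], [3], [4]].
Step i=4: Q has 4 at row 3, column 1; remove 4 from row 3 of P and reverse-bump: 4 enters row 2 and ejects 3; 3 enters row 1 and ejects 2. So w(4) = 2. P is now [[1, 3], [4]].
Step i=3: Q has 3 at row 2, column 1; remove 4 from row 2 of P and reverse-bump: 4 enters row 1 and ejects 3. So w(3) = 3. P is now [[1, 4]].
Step i=2: Q has 2 at row 1, column 2; remove that cell from P, ejecting 4. So w(2) = 4. P is now [[1]].
Step i=1: Q has 1 at row 1, column 1; remove that cell from P, ejecting 1. So w(1) = 1. P is now [].

So w = 1 4 3 2 5.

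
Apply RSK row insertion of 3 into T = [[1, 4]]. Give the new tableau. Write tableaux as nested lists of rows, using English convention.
In row 1, 3 replaces 4 (the leftmost entry greater than 3); 4 is bumped to row 2. 4 starts a new row 2. The new tableau is [[1, 3], [4]].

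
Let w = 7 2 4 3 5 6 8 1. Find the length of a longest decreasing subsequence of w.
4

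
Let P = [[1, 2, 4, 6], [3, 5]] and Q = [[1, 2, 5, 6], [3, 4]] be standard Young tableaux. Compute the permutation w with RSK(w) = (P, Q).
Reverse RSK: for i = n, n-1, ..., 1, locate i in Q, remove the corresponding corner cell from P, and reverse-bump its entry up through P; the value ejected from row 1 is w(i).

So w = 3 5 1 2 4 6.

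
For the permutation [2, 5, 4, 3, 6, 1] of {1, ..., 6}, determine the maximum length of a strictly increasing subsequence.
3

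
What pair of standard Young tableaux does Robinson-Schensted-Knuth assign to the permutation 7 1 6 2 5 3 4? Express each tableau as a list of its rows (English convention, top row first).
Insert each entry of the permutation into P by Schensted row insertion, recording in Q the position of each new cell.

Insert 7: appended to row 1. P = [[7]].
Insert 1: 1 bumps 7 from row 1; 7 starts row 2. P = [[1], [7]].
Insert 6: appended to row 1. P = [[1, 6], [7]].
Insert 2: 2 bumps 6 from row 1; 6 bumps 7 from row 2; 7 starts row 3. P = [[1, 2], [6], [7]].
Insert 5: appended to row 1. P = [[1, 2, 5], [6], [7]].
Insert 3: 3 bumps 5 from row 1; 5 bumps 6 from row 2; 6 bumps 7 from row 3; 7 starts row 4. P = [[1, 2, 3], [5], [6], [7]].
Insert 4: appended to row 1. P = [[1, 2, 3, 4], [5], [6], [7]].

So P = [[1, 2, 3, 4], [5], [6], [7]], Q = [[1, 3, 5, 7], [2], [4], [6]].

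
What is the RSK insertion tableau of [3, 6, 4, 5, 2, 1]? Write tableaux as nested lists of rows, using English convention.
Insert 3: appended to row 1. P = [[3]].
Insert 6: appended to row 1. P = [[3, 6]].
Insert 4: 4 bumps 6 from row 1; 6 starts row 2. P = [[3, 4], [6]].
Insert 5: appended to row 1. P = [[3, 4, 5], [6]].
Insert 2: 2 bumps 3 from row 1; 3 bumps 6 from row 2; 6 starts row 3. P = [[2, 4, 5], [3], [6]].
Insert 1: 1 bumps 2 from row 1; 2 bumps 3 from row 2; 3 bumps 6 from row 3; 6 starts row 4. P = [[1, 4, 5], [2], [3], [6]].

So P = [[1, 4, 5], [2], [3], [6]].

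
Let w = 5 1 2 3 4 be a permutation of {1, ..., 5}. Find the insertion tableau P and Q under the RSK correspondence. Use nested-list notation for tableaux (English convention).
P = [[1, 2, 3, 4], [5]], Q = [[1, 3, 4, 5], [2]]

Insert each entry of the permutation into P by Schensted row insertion, recording in Q the position of each new cell.

Insert 5: appended to row 1. P = [[5]], Q = [[1]].
Insert 1: 1 bumps 5 from row 1; 5 starts row 2. P = [[1], [5]], Q = [[1], [2]].
Insert 2: appended to row 1. P = [[1, 2], [5]], Q = [[1, 3], [2]].
Insert 3: appended to row 1. P = [[1, 2, 3], [5]], Q = [[1, 3, 4], [2]].
Insert 4: appended to row 1. P = [[1, 2, 3, 4], [5]], Q = [[1, 3, 4, 5], [2]].

So P = [[1, 2, 3, 4], [5]], Q = [[1, 3, 4, 5], [2]].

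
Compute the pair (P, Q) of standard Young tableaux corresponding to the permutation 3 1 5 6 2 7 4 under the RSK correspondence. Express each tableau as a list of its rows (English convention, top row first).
P = [[1, 2, 4, 7], [3, 5, 6]], Q = [[1, 3, 4, 6], [2, 5, 7]]

Insert each entry of the permutation into P by Schensted row insertion, recording in Q the position of each new cell.

Insert 3: appended to row 1. P = [[3]].
Insert 1: 1 bumps 3 from row 1; 3 starts row 2. P = [[1], [3]].
Insert 5: appended to row 1. P = [[1, 5], [3]].
Insert 6: appended to row 1. P = [[1, 5, 6], [3]].
Insert 2: 2 bumps 5 from row 1; 5 appends to row 2. P = [[1, 2, 6], [3, 5]].
Insert 7: appended to row 1. P = [[1, 2, 6, 7], [3, 5]].
Insert 4: 4 bumps 6 from row 1; 6 appends to row 2. P = [[1, 2, 4, 7], [3, 5, 6]].

So P = [[1, 2, 4, 7], [3, 5, 6]], Q = [[1, 3, 4, 6], [2, 5, 7]].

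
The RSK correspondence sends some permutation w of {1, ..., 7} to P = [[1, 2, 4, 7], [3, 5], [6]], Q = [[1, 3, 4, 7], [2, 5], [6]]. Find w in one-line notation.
Reverse RSK: for i = n, n-1, ..., 1, locate i in Q, remove the corresponding corner cell from P, and reverse-bump its entry up through P; the value ejected from row 1 is w(i).

So w = 3 1 2 6 5 4 7.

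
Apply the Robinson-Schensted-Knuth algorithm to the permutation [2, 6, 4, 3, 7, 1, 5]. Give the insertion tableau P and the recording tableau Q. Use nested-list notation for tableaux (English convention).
P = [[1, 3, 5], [2, 7], [4], [6]], Q = [[1, 2, 5], [3, 7], [4], [6]]

Insert each entry of the permutation into P by Schensted row insertion, recording in Q the position of each new cell.

Insert 2: appended to row 1. P = [[2]].
Insert 6: appended to row 1. P = [[2, 6]].
Insert 4: 4 bumps 6 from row 1; 6 starts row 2. P = [[2, 4], [6]].
Insert 3: 3 bumps 4 from row 1; 4 bumps 6 from row 2; 6 starts row 3. P = [[2, 3], [4], [6]].
Insert 7: appended to row 1. P = [[2, 3, 7], [4], [6]].
Insert 1: 1 bumps 2 from row 1; 2 bumps 4 from row 2; 4 bumps 6 from row 3; 6 starts row 4. P = [[1, 3, 7], [2], [4], [6]].
Insert 5: 5 bumps 7 from row 1; 7 appends to row 2. P = [[1, 3, 5], [2, 7], [4], [6]].

So P = [[1, 3, 5], [2, 7], [4], [6]], Q = [[1, 2, 5], [3, 7], [4], [6]].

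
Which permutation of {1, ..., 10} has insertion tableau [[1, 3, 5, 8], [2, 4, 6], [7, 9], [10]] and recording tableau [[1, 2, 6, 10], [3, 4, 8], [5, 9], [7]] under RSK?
Reverse the RSK construction: for i from n down to 1, find the cell of Q containing i, remove the entry at that cell from P, and reverse-bump it up through P; the value ejected from row 1 is w(i).

Step i=10: Q has 10 at row 1, column 4; remove that cell from P, ejecting 8. So w(10) = 8. P is now [[1, 3, 5], [2, 4, 6], [7, 9], [10]].
Step i=9: Q has 9 at row 3, column 2; remove 9 from row 3 of P and reverse-bump: 9 enters row 2 and ejects 6; 6 enters row 1 and ejects 5. So w(9) = 5. P is now [[1, 3, 6], [2, 4, 9], [7], [10]].
Step i=8: Q has 8 at row 2, column 3; remove 9 from row 2 of P and reverse-bump: 9 enters row 1 and ejects 6. So w(8) = 6. P is now [[1, 3, 9], [2, 4], [7], [10]].
Step i=7: Q has 7 at row 4, column 1; remove 10 from row 4 of P and reverse-bump: 10 enters row 3 and ejects 7; 7 enters row 2 and ejects 4; 4 enters row 1 and ejects 3. So w(7) = 3. P is now [[1, 4, 9], [2, 7], [10]].
Step i=6: Q has 6 at row 1, column 3; remove that cell from P, ejecting 9. So w(6) = 9. P is now [[1, 4], [2, 7], [10]].
Step i=5: Q has 5 at row 3, column 1; remove 10 from row 3 of P and reverse-bump: 10 enters row 2 and ejects 7; 7 enters row 1 and ejects 4. So w(5) = 4. P is now [[1, 7], [2, 10]].
Step i=4: Q has 4 at row 2, column 2; remove 10 from row 2 of P and reverse-bump: 10 enters row 1 and ejects 7. So w(4) = 7. P is now [[1, 10], [2]].
Step i=3: Q has 3 at row 2, column 1; remove 2 from row 2 of P and reverse-bump: 2 enters row 1 and ejects 1. So w(3) = 1. P is now [[2, 10]].
Step i=2: Q has 2 at row 1, column 2; remove that cell from P, ejecting 10. So w(2) = 10. P is now [[2]].
Step i=1: Q has 1 at row 1, column 1; remove that cell from P, ejecting 2. So w(1) = 2. P is now [].

So w = 2 10 1 7 4 9 3 6 5 8.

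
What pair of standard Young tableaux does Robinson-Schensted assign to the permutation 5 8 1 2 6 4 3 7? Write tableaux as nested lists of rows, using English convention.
Insert each entry of the permutation into P by Schensted row insertion, recording in Q the position of each new cell.

After inserting 5: P = [[5]].
After inserting 8: P = [[5, 8]].
After inserting 1: P = [[1, 8], [5]].
After inserting 2: P = [[1, 2], [5, 8]].
After inserting 6: P = [[1, 2, 6], [5, 8]].
After inserting 4: P = [[1, 2, 4], [5, 6], [8]].
After inserting 3: P = [[1, 2, 3], [4, 6], [5], [8]].
After inserting 7: P = [[1, 2, 3, 7], [4, 6], [5], [8]].

So P = [[1, 2, 3, 7], [4, 6], [5], [8]], Q = [[1, 2, 5, 8], [3, 4], [6], [7]].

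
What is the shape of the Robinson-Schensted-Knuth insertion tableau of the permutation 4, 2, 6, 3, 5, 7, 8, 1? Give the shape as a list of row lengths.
[5, 2, 1]

RSK row insertion gives P = [[1, 3, 5, 7, 8], [2, 6], [4]], which has shape [5, 2, 1].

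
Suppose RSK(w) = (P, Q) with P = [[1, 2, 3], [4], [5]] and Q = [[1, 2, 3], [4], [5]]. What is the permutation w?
Reverse the RSK construction: for i from n down to 1, find the cell of Q containing i, remove the entry at that cell from P, and reverse-bump it up through P; the value ejected from row 1 is w(i).

Step i=5: Q has 5 at row 3, column 1; remove 5 from row 3 of P and reverse-bump: 5 enters row 2 and ejects 4; 4 enters row 1 and ejects 3. So w(5) = 3. P is now [[1, 2, 4], [5]].
Step i=4: Q has 4 at row 2, column 1; remove 5 from row 2 of P and reverse-bump: 5 enters row 1 and ejects 4. So w(4) = 4. P is now [[1, 2, 5]].
Step i=3: Q has 3 at row 1, column 3; remove that cell from P, ejecting 5. So w(3) = 5. P is now [[1, 2]].
Step i=2: Q has 2 at row 1, column 2; remove that cell from P, ejecting 2. So w(2) = 2. P is now [[1]].
Step i=1: Q has 1 at row 1, column 1; remove that cell from P, ejecting 1. So w(1) = 1. P is now [].

So w = 1 2 5 4 3.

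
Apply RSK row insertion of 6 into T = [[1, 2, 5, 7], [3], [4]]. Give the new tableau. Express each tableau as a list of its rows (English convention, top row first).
[[1, 2, 5, 6], [3, 7], [4]]

In row 1, 6 replaces 7 (the leftmost entry greater than 6); 7 is bumped to row 2. 7 is appended to row 2. The new tableau is [[1, 2, 5, 6], [3, 7], [4]].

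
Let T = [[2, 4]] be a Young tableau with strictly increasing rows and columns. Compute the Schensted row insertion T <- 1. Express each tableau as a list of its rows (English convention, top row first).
In row 1, 1 replaces 2 (the leftmost entry greater than 1); 2 is bumped to row 2. 2 starts a new row 2. The new tableau is [[1, 4], [2]].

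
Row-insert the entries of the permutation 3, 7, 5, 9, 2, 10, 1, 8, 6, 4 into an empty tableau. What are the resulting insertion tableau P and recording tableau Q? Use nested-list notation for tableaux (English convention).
P = [[1, 4, 6, 10], [2, 5], [3, 8], [7, 9]], Q = [[1, 2, 4, 6], [3, 8], [5, 9], [7, 10]]

Insert each entry of the permutation into P by Schensted row insertion, recording in Q the position of each new cell.

Insert 3: appended to row 1. P = [[3]], Q = [[1]].
Insert 7: appended to row 1. P = [[3, 7]], Q = [[1, 2]].
Insert 5: 5 bumps 7 from row 1; 7 starts row 2. P = [[3, 5], [7]], Q = [[1, 2], [3]].
Insert 9: appended to row 1. P = [[3, 5, 9], [7]], Q = [[1, 2, 4], [3]].
Insert 2: 2 bumps 3 from row 1; 3 bumps 7 from row 2; 7 starts row 3. P = [[2, 5, 9], [3], [7]], Q = [[1, 2, 4], [3], [5]].
Insert 10: appended to row 1. P = [[2, 5, 9, 10], [3], [7]], Q = [[1, 2, 4, 6], [3], [5]].
Insert 1: 1 bumps 2 from row 1; 2 bumps 3 from row 2; 3 bumps 7 from row 3; 7 starts row 4. P = [[1, 5, 9, 10], [2], [3], [7]], Q = [[1, 2, 4, 6], [3], [5], [7]].
Insert 8: 8 bumps 9 from row 1; 9 appends to row 2. P = [[1, 5, 8, 10], [2, 9], [3], [7]], Q = [[1, 2, 4, 6], [3, 8], [5], [7]].
Insert 6: 6 bumps 8 from row 1; 8 bumps 9 from row 2; 9 appends to row 3. P = [[1, 5, 6, 10], [2, 8], [3, 9], [7]], Q = [[1, 2, 4, 6], [3, 8], [5, 9], [7]].
Insert 4: 4 bumps 5 from row 1; 5 bumps 8 from row 2; 8 bumps 9 from row 3; 9 appends to row 4. P = [[1, 4, 6, 10], [2, 5], [3, 8], [7, 9]], Q = [[1, 2, 4, 6], [3, 8], [5, 9], [7, 10]].

So P = [[1, 4, 6, 10], [2, 5], [3, 8], [7, 9]], Q = [[1, 2, 4, 6], [3, 8], [5, 9], [7, 10]].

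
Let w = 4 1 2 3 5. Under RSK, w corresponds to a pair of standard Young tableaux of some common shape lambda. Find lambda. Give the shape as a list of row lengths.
Row-insert each entry into an empty tableau.

After inserting 4: P = [[4]].
After inserting 1: P = [[1], [4]].
After inserting 2: P = [[1, 2], [4]].
After inserting 3: P = [[1, 2, 3], [4]].
After inserting 5: P = [[1, 2, 3, 5], [4]].

The final insertion tableau P = [[1, 2, 3, 5], [4]] has shape [4, 1].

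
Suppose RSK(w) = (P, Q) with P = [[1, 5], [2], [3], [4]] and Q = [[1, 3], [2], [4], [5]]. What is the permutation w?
4 3 5 2 1

Reverse the RSK construction: for i from n down to 1, find the cell of Q containing i, remove the entry at that cell from P, and reverse-bump it up through P; the value ejected from row 1 is w(i).

Step i=5: Q has 5 at row 4, column 1; remove 4 from row 4 of P and reverse-bump: 4 enters row 3 and ejects 3; 3 enters row 2 and ejects 2; 2 enters row 1 and ejects 1. So w(5) = 1. P is now [[2, 5], [3], [4]].
Step i=4: Q has 4 at row 3, column 1; remove 4 from row 3 of P and reverse-bump: 4 enters row 2 and ejects 3; 3 enters row 1 and ejects 2. So w(4) = 2. P is now [[3, 5], [4]].
Step i=3: Q has 3 at row 1, column 2; remove that cell from P, ejecting 5. So w(3) = 5. P is now [[3], [4]].
Step i=2: Q has 2 at row 2, column 1; remove 4 from row 2 of P and reverse-bump: 4 enters row 1 and ejects 3. So w(2) = 3. P is now [[4]].
Step i=1: Q has 1 at row 1, column 1; remove that cell from P, ejecting 4. So w(1) = 4. P is now [].

So w = 4 3 5 2 1.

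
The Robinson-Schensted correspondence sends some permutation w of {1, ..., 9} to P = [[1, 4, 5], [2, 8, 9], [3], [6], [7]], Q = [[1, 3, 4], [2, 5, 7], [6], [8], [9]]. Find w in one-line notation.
Reverse the RSK construction: for i from n down to 1, find the cell of Q containing i, remove the entry at that cell from P, and reverse-bump it up through P; the value ejected from row 1 is w(i).

Step i=9: Q has 9 at row 5, column 1; remove 7 from row 5 of P and reverse-bump: 7 enters row 4 and ejects 6; 6 enters row 3 and ejects 3; 3 enters row 2 and ejects 2; 2 enters row 1 and ejects 1. So w(9) = 1. P is now [[2, 4, 5], [3, 8, 9], [6], [7]].
Step i=8: Q has 8 at row 4, column 1; remove 7 from row 4 of P and reverse-bump: 7 enters row 3 and ejects 6; 6 enters row 2 and ejects 3; 3 enters row 1 and ejects 2. So w(8) = 2. P is now [[3, 4, 5], [6, 8, 9], [7]].
Step i=7: Q has 7 at row 2, column 3; remove 9 from row 2 of P and reverse-bump: 9 enters row 1 and ejects 5. So w(7) = 5. P is now [[3, 4, 9], [6, 8], [7]].
Step i=6: Q has 6 at row 3, column 1; remove 7 from row 3 of P and reverse-bump: 7 enters row 2 and ejects 6; 6 enters row 1 and ejects 4. So w(6) = 4. P is now [[3, 6, 9], [7, 8]].
Step i=5: Q has 5 at row 2, column 2; remove 8 from row 2 of P and reverse-bump: 8 enters row 1 and ejects 6. So w(5) = 6. P is now [[3, 8, 9], [7]].
Step i=4: Q has 4 at row 1, column 3; remove that cell from P, ejecting 9. So w(4) = 9. P is now [[3, 8], [7]].
Step i=3: Q has 3 at row 1, column 2; remove that cell from P, ejecting 8. So w(3) = 8. P is now [[3], [7]].
Step i=2: Q has 2 at row 2, column 1; remove 7 from row 2 of P and reverse-bump: 7 enters row 1 and ejects 3. So w(2) = 3. P is now [[7]].
Step i=1: Q has 1 at row 1, column 1; remove that cell from P, ejecting 7. So w(1) = 7. P is now [].

So w = 7 3 8 9 6 4 5 2 1.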